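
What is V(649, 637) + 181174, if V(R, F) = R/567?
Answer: 102726307/567 ≈ 1.8118e+5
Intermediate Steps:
V(R, F) = R/567 (V(R, F) = R*(1/567) = R/567)
V(649, 637) + 181174 = (1/567)*649 + 181174 = 649/567 + 181174 = 102726307/567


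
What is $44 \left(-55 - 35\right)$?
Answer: $-3960$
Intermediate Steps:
$44 \left(-55 - 35\right) = 44 \left(-90\right) = -3960$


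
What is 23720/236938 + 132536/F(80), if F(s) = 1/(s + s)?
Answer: 2512225193300/118469 ≈ 2.1206e+7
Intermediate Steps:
F(s) = 1/(2*s)
23720/236938 + 132536/F(80) = 23720/236938 + 132536/(((½)/80)) = 23720*(1/236938) + 132536/(((½)*(1/80))) = 11860/118469 + 132536/(1/160) = 11860/118469 + 132536*160 = 11860/118469 + 21205760 = 2512225193300/118469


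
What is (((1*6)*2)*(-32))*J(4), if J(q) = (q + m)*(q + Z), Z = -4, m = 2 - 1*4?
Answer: 0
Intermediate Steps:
m = -2 (m = 2 - 4 = -2)
J(q) = (-4 + q)*(-2 + q) (J(q) = (q - 2)*(q - 4) = (-2 + q)*(-4 + q) = (-4 + q)*(-2 + q))
(((1*6)*2)*(-32))*J(4) = (((1*6)*2)*(-32))*(8 + 4**2 - 6*4) = ((6*2)*(-32))*(8 + 16 - 24) = (12*(-32))*0 = -384*0 = 0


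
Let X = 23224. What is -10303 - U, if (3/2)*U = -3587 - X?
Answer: 7571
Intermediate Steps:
U = -17874 (U = 2*(-3587 - 1*23224)/3 = 2*(-3587 - 23224)/3 = (2/3)*(-26811) = -17874)
-10303 - U = -10303 - 1*(-17874) = -10303 + 17874 = 7571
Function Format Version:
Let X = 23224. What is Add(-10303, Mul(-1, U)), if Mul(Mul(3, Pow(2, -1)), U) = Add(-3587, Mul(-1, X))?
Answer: 7571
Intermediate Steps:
U = -17874 (U = Mul(Rational(2, 3), Add(-3587, Mul(-1, 23224))) = Mul(Rational(2, 3), Add(-3587, -23224)) = Mul(Rational(2, 3), -26811) = -17874)
Add(-10303, Mul(-1, U)) = Add(-10303, Mul(-1, -17874)) = Add(-10303, 17874) = 7571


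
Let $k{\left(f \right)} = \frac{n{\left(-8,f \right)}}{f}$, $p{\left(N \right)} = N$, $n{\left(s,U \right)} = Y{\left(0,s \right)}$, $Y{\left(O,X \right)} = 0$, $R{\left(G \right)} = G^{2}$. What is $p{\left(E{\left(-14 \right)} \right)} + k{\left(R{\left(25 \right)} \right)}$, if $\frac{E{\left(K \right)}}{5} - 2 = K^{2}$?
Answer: $990$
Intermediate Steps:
$n{\left(s,U \right)} = 0$
$E{\left(K \right)} = 10 + 5 K^{2}$
$k{\left(f \right)} = 0$ ($k{\left(f \right)} = \frac{0}{f} = 0$)
$p{\left(E{\left(-14 \right)} \right)} + k{\left(R{\left(25 \right)} \right)} = \left(10 + 5 \left(-14\right)^{2}\right) + 0 = \left(10 + 5 \cdot 196\right) + 0 = \left(10 + 980\right) + 0 = 990 + 0 = 990$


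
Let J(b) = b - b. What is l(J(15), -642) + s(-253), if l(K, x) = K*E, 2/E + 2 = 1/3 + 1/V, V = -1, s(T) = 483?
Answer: 483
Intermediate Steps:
J(b) = 0
E = -¾ (E = 2/(-2 + (1/3 + 1/(-1))) = 2/(-2 + (1*(⅓) + 1*(-1))) = 2/(-2 + (⅓ - 1)) = 2/(-2 - ⅔) = 2/(-8/3) = 2*(-3/8) = -¾ ≈ -0.75000)
l(K, x) = -3*K/4 (l(K, x) = K*(-¾) = -3*K/4)
l(J(15), -642) + s(-253) = -¾*0 + 483 = 0 + 483 = 483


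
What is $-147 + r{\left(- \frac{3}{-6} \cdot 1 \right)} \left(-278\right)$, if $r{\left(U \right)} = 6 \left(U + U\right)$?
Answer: $-1815$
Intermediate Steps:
$r{\left(U \right)} = 12 U$ ($r{\left(U \right)} = 6 \cdot 2 U = 12 U$)
$-147 + r{\left(- \frac{3}{-6} \cdot 1 \right)} \left(-278\right) = -147 + 12 - \frac{3}{-6} \cdot 1 \left(-278\right) = -147 + 12 \left(-3\right) \left(- \frac{1}{6}\right) 1 \left(-278\right) = -147 + 12 \cdot \frac{1}{2} \cdot 1 \left(-278\right) = -147 + 12 \cdot \frac{1}{2} \left(-278\right) = -147 + 6 \left(-278\right) = -147 - 1668 = -1815$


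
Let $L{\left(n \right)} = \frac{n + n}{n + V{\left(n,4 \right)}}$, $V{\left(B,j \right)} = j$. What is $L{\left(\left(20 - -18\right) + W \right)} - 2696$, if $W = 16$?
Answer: $- \frac{78130}{29} \approx -2694.1$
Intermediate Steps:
$L{\left(n \right)} = \frac{2 n}{4 + n}$ ($L{\left(n \right)} = \frac{n + n}{n + 4} = \frac{2 n}{4 + n}$)
$L{\left(\left(20 - -18\right) + W \right)} - 2696 = \frac{2 \left(\left(20 - -18\right) + 16\right)}{4 + \left(\left(20 - -18\right) + 16\right)} - 2696 = \frac{2 \left(\left(20 + 18\right) + 16\right)}{4 + \left(\left(20 + 18\right) + 16\right)} - 2696 = \frac{2 \left(38 + 16\right)}{4 + \left(38 + 16\right)} - 2696 = 2 \cdot 54 \frac{1}{4 + 54} - 2696 = 2 \cdot 54 \cdot \frac{1}{58} - 2696 = \frac{54}{29} - 2696 = - \frac{78130}{29}$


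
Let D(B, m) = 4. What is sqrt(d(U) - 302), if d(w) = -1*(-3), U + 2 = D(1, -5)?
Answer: I*sqrt(299) ≈ 17.292*I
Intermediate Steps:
U = 2 (U = -2 + 4 = 2)
d(w) = 3
sqrt(d(U) - 302) = sqrt(3 - 302) = sqrt(-299) = I*sqrt(299)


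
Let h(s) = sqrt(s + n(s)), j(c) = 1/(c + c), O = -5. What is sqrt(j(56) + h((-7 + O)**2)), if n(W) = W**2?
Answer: sqrt(7 + 9408*sqrt(145))/28 ≈ 12.021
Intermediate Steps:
j(c) = 1/(2*c)
h(s) = sqrt(s + s**2)
sqrt(j(56) + h((-7 + O)**2)) = sqrt((1/2)/56 + sqrt((-7 - 5)**2*(1 + (-7 - 5)**2))) = sqrt((1/2)*(1/56) + sqrt((-12)**2*(1 + (-12)**2))) = sqrt(1/112 + sqrt(144*(1 + 144))) = sqrt(1/112 + sqrt(144*145)) = sqrt(1/112 + sqrt(20880)) = sqrt(1/112 + 12*sqrt(145))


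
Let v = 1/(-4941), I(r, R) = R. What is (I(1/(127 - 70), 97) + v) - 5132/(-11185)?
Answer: 5386059272/55265085 ≈ 97.459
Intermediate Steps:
v = -1/4941 ≈ -0.00020239
(I(1/(127 - 70), 97) + v) - 5132/(-11185) = (97 - 1/4941) - 5132/(-11185) = 479276/4941 - 5132*(-1/11185) = 479276/4941 + 5132/11185 = 5386059272/55265085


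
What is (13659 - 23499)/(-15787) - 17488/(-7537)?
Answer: 350247136/118986619 ≈ 2.9436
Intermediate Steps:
(13659 - 23499)/(-15787) - 17488/(-7537) = -9840*(-1/15787) - 17488*(-1/7537) = 9840/15787 + 17488/7537 = 350247136/118986619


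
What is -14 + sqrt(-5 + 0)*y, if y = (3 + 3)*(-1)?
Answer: -14 - 6*I*sqrt(5) ≈ -14.0 - 13.416*I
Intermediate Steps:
y = -6 (y = 6*(-1) = -6)
-14 + sqrt(-5 + 0)*y = -14 + sqrt(-5 + 0)*(-6) = -14 + sqrt(-5)*(-6) = -14 + (I*sqrt(5))*(-6) = -14 - 6*I*sqrt(5)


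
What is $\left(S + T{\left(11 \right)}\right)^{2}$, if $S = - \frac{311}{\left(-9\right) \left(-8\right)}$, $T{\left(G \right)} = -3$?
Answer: $\frac{277729}{5184} \approx 53.574$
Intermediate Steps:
$S = - \frac{311}{72} \approx -4.3194$
$\left(S + T{\left(11 \right)}\right)^{2} = \left(- \frac{311}{72} - 3\right)^{2} = \left(- \frac{527}{72}\right)^{2} = \frac{277729}{5184}$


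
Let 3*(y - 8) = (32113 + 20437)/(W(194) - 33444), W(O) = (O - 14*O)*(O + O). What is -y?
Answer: -2423497/303594 ≈ -7.9827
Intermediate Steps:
W(O) = -26*O² (W(O) = (-13*O)*(2*O) = -26*O²)
y = 2423497/303594 (y = 8 + ((32113 + 20437)/(-26*194² - 33444))/3 = 8 + (52550/(-26*37636 - 33444))/3 = 8 + (52550/(-978536 - 33444))/3 = 8 + (52550/(-1011980))/3 = 8 + (52550*(-1/1011980))/3 = 8 + (⅓)*(-5255/101198) = 8 - 5255/303594 = 2423497/303594 ≈ 7.9827)
-y = -1*2423497/303594 = -2423497/303594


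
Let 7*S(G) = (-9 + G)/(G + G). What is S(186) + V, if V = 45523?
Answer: 39514023/868 ≈ 45523.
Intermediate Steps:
S(G) = (-9 + G)/(14*G) (S(G) = ((-9 + G)/(G + G))/7 = ((-9 + G)/((2*G)))/7 = ((-9 + G)*(1/(2*G)))/7 = ((-9 + G)/(2*G))/7 = (-9 + G)/(14*G))
S(186) + V = (1/14)*(-9 + 186)/186 + 45523 = (1/14)*(1/186)*177 + 45523 = 59/868 + 45523 = 39514023/868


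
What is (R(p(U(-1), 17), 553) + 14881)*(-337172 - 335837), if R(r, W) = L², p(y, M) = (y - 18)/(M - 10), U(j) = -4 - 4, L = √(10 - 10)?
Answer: -10015046929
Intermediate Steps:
L = 0 (L = √0 = 0)
U(j) = -8
p(y, M) = (-18 + y)/(-10 + M)
R(r, W) = 0 (R(r, W) = 0² = 0)
(R(p(U(-1), 17), 553) + 14881)*(-337172 - 335837) = (0 + 14881)*(-337172 - 335837) = 14881*(-673009) = -10015046929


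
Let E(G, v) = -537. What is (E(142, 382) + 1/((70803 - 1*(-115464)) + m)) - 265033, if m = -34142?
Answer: -40399836249/152125 ≈ -2.6557e+5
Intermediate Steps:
(E(142, 382) + 1/((70803 - 1*(-115464)) + m)) - 265033 = (-537 + 1/((70803 - 1*(-115464)) - 34142)) - 265033 = (-537 + 1/((70803 + 115464) - 34142)) - 265033 = (-537 + 1/(186267 - 34142)) - 265033 = (-537 + 1/152125) - 265033 = -81691124/152125 - 265033 = -40399836249/152125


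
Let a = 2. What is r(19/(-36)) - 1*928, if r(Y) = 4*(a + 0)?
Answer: -920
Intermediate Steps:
r(Y) = 8 (r(Y) = 4*(2 + 0) = 4*2 = 8)
r(19/(-36)) - 1*928 = 8 - 1*928 = 8 - 928 = -920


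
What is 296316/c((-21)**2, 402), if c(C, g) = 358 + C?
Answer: 296316/799 ≈ 370.86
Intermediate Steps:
296316/c((-21)**2, 402) = 296316/(358 + (-21)**2) = 296316/(358 + 441) = 296316/799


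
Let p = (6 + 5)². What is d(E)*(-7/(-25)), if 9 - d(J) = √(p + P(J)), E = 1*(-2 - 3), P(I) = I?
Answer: 63/25 - 14*√29/25 ≈ -0.49569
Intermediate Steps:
E = -5 (E = 1*(-5) = -5)
p = 121 (p = 11² = 121)
d(J) = 9 - √(121 + J)
d(E)*(-7/(-25)) = (9 - √(121 - 5))*(-7/(-25)) = (9 - √116)*(-7*(-1/25)) = (9 - 2*√29)*(7/25) = 63/25 - 14*√29/25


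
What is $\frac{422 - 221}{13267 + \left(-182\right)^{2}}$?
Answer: $\frac{201}{46391} \approx 0.0043327$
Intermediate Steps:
$\frac{422 - 221}{13267 + \left(-182\right)^{2}} = \frac{201}{13267 + 33124} = \frac{201}{46391}$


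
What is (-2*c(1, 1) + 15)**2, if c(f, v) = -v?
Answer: 289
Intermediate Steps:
(-2*c(1, 1) + 15)**2 = (-(-2) + 15)**2 = (-2*(-1) + 15)**2 = (2 + 15)**2 = 17**2 = 289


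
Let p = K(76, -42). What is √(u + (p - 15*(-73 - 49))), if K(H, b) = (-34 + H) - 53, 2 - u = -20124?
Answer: √21945 ≈ 148.14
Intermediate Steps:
u = 20126 (u = 2 - 1*(-20124) = 2 + 20124 = 20126)
K(H, b) = -87 + H
p = -11 (p = -87 + 76 = -11)
√(u + (p - 15*(-73 - 49))) = √(20126 + (-11 - 15*(-73 - 49))) = √(20126 + (-11 - 15*(-122))) = √(20126 + (-11 - 1*(-1830))) = √(20126 + (-11 + 1830)) = √(20126 + 1819) = √21945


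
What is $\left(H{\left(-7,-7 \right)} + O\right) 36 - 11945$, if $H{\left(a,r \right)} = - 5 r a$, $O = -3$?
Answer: $-20873$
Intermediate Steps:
$H{\left(a,r \right)} = - 5 a r$
$\left(H{\left(-7,-7 \right)} + O\right) 36 - 11945 = \left(\left(-5\right) \left(-7\right) \left(-7\right) - 3\right) 36 - 11945 = \left(-245 - 3\right) 36 - 11945 = \left(-248\right) 36 - 11945 = -8928 - 11945 = -20873$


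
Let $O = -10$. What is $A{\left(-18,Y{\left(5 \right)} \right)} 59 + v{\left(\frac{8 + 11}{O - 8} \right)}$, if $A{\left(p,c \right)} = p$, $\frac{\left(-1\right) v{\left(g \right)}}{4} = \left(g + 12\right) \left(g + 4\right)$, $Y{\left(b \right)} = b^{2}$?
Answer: $- \frac{96463}{81} \approx -1190.9$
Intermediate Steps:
$v{\left(g \right)} = - 4 \left(4 + g\right) \left(12 + g\right)$ ($v{\left(g \right)} = - 4 \left(g + 12\right) \left(g + 4\right) = - 4 \left(12 + g\right) \left(4 + g\right) = - 4 \left(4 + g\right) \left(12 + g\right)$)
$A{\left(-18,Y{\left(5 \right)} \right)} 59 + v{\left(\frac{8 + 11}{O - 8} \right)} = \left(-18\right) 59 - \left(192 + 4 \frac{\left(8 + 11\right)^{2}}{\left(-10 - 8\right)^{2}} + \frac{64 \left(8 + 11\right)}{-10 - 8}\right) = -1062 - \left(192 + \frac{361}{81} + 64 \cdot 19 \frac{1}{-18}\right) = -1062 - \left(192 + \frac{361}{81} + 64 \cdot 19 \left(- \frac{1}{18}\right)\right) = -1062 - \left(\frac{1120}{9} + \frac{361}{81}\right) = -1062 - \frac{10441}{81} = - \frac{96463}{81}$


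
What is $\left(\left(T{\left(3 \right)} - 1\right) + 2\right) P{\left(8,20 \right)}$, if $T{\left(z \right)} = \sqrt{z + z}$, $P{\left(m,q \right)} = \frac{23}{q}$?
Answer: $\frac{23}{20} + \frac{23 \sqrt{6}}{20} \approx 3.9669$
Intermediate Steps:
$T{\left(z \right)} = \sqrt{2} \sqrt{z}$ ($T{\left(z \right)} = \sqrt{2 z} = \sqrt{2} \sqrt{z}$)
$\left(\left(T{\left(3 \right)} - 1\right) + 2\right) P{\left(8,20 \right)} = \left(\left(\sqrt{2} \sqrt{3} - 1\right) + 2\right) \frac{23}{20} = \left(\left(\sqrt{6} - 1\right) + 2\right) 23 \cdot \frac{1}{20} = \left(\left(-1 + \sqrt{6}\right) + 2\right) \frac{23}{20} = \left(1 + \sqrt{6}\right) \frac{23}{20} = \frac{23}{20} + \frac{23 \sqrt{6}}{20}$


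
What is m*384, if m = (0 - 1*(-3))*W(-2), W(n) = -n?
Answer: 2304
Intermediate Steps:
m = 6 (m = (0 - 1*(-3))*(-1*(-2)) = (0 + 3)*2 = 3*2 = 6)
m*384 = 6*384 = 2304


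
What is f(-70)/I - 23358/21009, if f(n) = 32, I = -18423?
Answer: -143665574/129016269 ≈ -1.1135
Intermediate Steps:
f(-70)/I - 23358/21009 = 32/(-18423) - 23358/21009 = 32*(-1/18423) - 23358*1/21009 = -32/18423 - 7786/7003 = -143665574/129016269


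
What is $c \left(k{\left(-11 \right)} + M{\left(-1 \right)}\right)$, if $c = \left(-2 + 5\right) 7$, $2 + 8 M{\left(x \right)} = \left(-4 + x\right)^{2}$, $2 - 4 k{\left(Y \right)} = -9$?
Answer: $\frac{945}{8} \approx 118.13$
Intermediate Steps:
$k{\left(Y \right)} = \frac{11}{4}$ ($k{\left(Y \right)} = \frac{1}{2} - - \frac{9}{4} = \frac{1}{2} + \frac{9}{4} = \frac{11}{4}$)
$M{\left(x \right)} = - \frac{1}{4} + \frac{\left(-4 + x\right)^{2}}{8}$
$c = 21$ ($c = 3 \cdot 7 = 21$)
$c \left(k{\left(-11 \right)} + M{\left(-1 \right)}\right) = 21 \left(\frac{11}{4} - \left(\frac{1}{4} - \frac{\left(-4 - 1\right)^{2}}{8}\right)\right) = 21 \left(\frac{11}{4} - \left(\frac{1}{4} - \frac{\left(-5\right)^{2}}{8}\right)\right) = 21 \left(\frac{11}{4} + \left(- \frac{1}{4} + \frac{1}{8} \cdot 25\right)\right) = 21 \left(\frac{11}{4} + \left(- \frac{1}{4} + \frac{25}{8}\right)\right) = 21 \left(\frac{11}{4} + \frac{23}{8}\right) = 21 \cdot \frac{45}{8} = \frac{945}{8}$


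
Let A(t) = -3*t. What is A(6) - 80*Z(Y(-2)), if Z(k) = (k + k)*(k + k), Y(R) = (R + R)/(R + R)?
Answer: -338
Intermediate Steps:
Y(R) = 1 (Y(R) = (2*R)/((2*R)) = (2*R)*(1/(2*R)) = 1)
Z(k) = 4*k² (Z(k) = (2*k)*(2*k) = 4*k²)
A(6) - 80*Z(Y(-2)) = -3*6 - 320*1² = -18 - 320 = -338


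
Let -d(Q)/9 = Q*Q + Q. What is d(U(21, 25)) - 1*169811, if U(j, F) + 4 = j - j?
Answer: -169919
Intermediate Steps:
U(j, F) = -4 (U(j, F) = -4 + (j - j) = -4 + 0 = -4)
d(Q) = -9*Q - 9*Q**2 (d(Q) = -9*(Q*Q + Q) = -9*(Q**2 + Q) = -9*(Q + Q**2) = -9*Q - 9*Q**2)
d(U(21, 25)) - 1*169811 = -9*(-4)*(1 - 4) - 1*169811 = -9*(-4)*(-3) - 169811 = -108 - 169811 = -169919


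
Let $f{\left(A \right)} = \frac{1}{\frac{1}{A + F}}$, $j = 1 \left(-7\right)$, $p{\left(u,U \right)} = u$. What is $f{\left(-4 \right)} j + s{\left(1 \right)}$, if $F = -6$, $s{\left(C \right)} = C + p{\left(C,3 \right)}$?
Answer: $72$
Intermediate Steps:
$j = -7$
$s{\left(C \right)} = 2 C$ ($s{\left(C \right)} = C + C = 2 C$)
$f{\left(A \right)} = -6 + A$ ($f{\left(A \right)} = \frac{1}{\frac{1}{A - 6}} = \frac{1}{\frac{1}{-6 + A}} = -6 + A$)
$f{\left(-4 \right)} j + s{\left(1 \right)} = \left(-6 - 4\right) \left(-7\right) + 2 \cdot 1 = \left(-10\right) \left(-7\right) + 2 = 70 + 2 = 72$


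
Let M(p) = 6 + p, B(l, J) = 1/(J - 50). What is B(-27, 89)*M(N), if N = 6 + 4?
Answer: 16/39 ≈ 0.41026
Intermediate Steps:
B(l, J) = 1/(-50 + J)
N = 10
B(-27, 89)*M(N) = (6 + 10)/(-50 + 89) = 16/39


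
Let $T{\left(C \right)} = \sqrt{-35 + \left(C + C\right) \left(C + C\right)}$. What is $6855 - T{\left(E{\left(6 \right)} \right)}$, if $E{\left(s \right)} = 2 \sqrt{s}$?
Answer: $6855 - \sqrt{61} \approx 6847.2$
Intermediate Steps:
$T{\left(C \right)} = \sqrt{-35 + 4 C^{2}}$ ($T{\left(C \right)} = \sqrt{-35 + 2 C 2 C} = \sqrt{-35 + 4 C^{2}}$)
$6855 - T{\left(E{\left(6 \right)} \right)} = 6855 - \sqrt{-35 + 4 \left(2 \sqrt{6}\right)^{2}} = 6855 - \sqrt{-35 + 4 \cdot 24} = 6855 - \sqrt{-35 + 96} = 6855 - \sqrt{61}$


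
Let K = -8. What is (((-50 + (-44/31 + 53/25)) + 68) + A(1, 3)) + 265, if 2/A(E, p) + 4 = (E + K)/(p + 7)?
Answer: 10318296/36425 ≈ 283.27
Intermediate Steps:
A(E, p) = 2/(-4 + (-8 + E)/(7 + p)) (A(E, p) = 2/(-4 + (E - 8)/(p + 7)) = 2/(-4 + (-8 + E)/(7 + p)))
(((-50 + (-44/31 + 53/25)) + 68) + A(1, 3)) + 265 = (((-50 + (-44/31 + 53/25)) + 68) + 2*(-7 - 1*3)/(36 - 1*1 + 4*3)) + 265 = (((-50 + (-44*1/31 + 53*(1/25))) + 68) + 2*(-7 - 3)/(36 - 1 + 12)) + 265 = (((-50 + (-44/31 + 53/25)) + 68) + 2*(-10)/47) + 265 = (((-50 + 543/775) + 68) + 2*(1/47)*(-10)) + 265 = ((-38207/775 + 68) - 20/47) + 265 = (14493/775 - 20/47) + 265 = 665671/36425 + 265 = 10318296/36425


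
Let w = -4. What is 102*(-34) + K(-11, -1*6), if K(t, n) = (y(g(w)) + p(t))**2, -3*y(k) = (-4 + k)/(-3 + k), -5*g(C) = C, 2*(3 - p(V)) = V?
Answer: -14826767/4356 ≈ -3403.8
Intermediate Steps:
p(V) = 3 - V/2
g(C) = -C/5
y(k) = -(-4 + k)/(3*(-3 + k))
K(t, n) = (83/33 - t/2)**2 (K(t, n) = ((4 - (-1)*(-4)/5)/(3*(-3 - 1/5*(-4))) + (3 - t/2))**2 = ((4 - 1*4/5)/(3*(-3 + 4/5)) + (3 - t/2))**2 = ((4 - 4/5)/(3*(-11/5)) + (3 - t/2))**2 = ((1/3)*(-5/11)*(16/5) + (3 - t/2))**2 = (-16/33 + (3 - t/2))**2 = (83/33 - t/2)**2)
102*(-34) + K(-11, -1*6) = 102*(-34) + (-166 + 33*(-11))**2/4356 = -3468 + (-166 - 363)**2/4356 = -3468 + (1/4356)*(-529)**2 = -3468 + (1/4356)*279841 = -3468 + 279841/4356 = -14826767/4356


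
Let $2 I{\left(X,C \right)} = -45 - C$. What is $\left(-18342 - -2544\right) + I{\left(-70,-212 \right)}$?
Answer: $- \frac{31429}{2} \approx -15715.0$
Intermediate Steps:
$I{\left(X,C \right)} = - \frac{45}{2} - \frac{C}{2}$ ($I{\left(X,C \right)} = \frac{-45 - C}{2} = - \frac{45}{2} - \frac{C}{2}$)
$\left(-18342 - -2544\right) + I{\left(-70,-212 \right)} = \left(-18342 - -2544\right) - - \frac{167}{2} = \left(-18342 + 2544\right) + \left(- \frac{45}{2} + 106\right) = -15798 + \frac{167}{2} = - \frac{31429}{2}$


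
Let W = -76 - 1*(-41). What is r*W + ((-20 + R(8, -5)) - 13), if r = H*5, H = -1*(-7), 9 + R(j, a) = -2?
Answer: -1269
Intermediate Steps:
R(j, a) = -11 (R(j, a) = -9 - 2 = -11)
H = 7
r = 35 (r = 7*5 = 35)
W = -35 (W = -76 + 41 = -35)
r*W + ((-20 + R(8, -5)) - 13) = 35*(-35) + ((-20 - 11) - 13) = -1225 + (-31 - 13) = -1225 - 44 = -1269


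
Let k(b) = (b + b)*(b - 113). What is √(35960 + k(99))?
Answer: 2*√8297 ≈ 182.18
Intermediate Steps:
k(b) = 2*b*(-113 + b) (k(b) = (2*b)*(-113 + b) = 2*b*(-113 + b))
√(35960 + k(99)) = √(35960 + 2*99*(-113 + 99)) = √(35960 + 2*99*(-14)) = √(35960 - 2772) = √33188 = 2*√8297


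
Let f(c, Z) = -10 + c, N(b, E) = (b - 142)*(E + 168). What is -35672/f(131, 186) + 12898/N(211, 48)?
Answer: -265047415/901692 ≈ -293.94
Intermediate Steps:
N(b, E) = (-142 + b)*(168 + E)
-35672/f(131, 186) + 12898/N(211, 48) = -35672/(-10 + 131) + 12898/(-23856 - 142*48 + 168*211 + 48*211) = -35672/121 + 12898/(-23856 - 6816 + 35448 + 10128) = -35672*1/121 + 12898/14904 = -35672/121 + 12898*(1/14904) = -35672/121 + 6449/7452 = -265047415/901692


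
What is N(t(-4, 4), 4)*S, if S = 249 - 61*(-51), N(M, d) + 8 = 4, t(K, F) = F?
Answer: -13440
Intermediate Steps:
N(M, d) = -4 (N(M, d) = -8 + 4 = -4)
S = 3360 (S = 249 + 3111 = 3360)
N(t(-4, 4), 4)*S = -4*3360 = -13440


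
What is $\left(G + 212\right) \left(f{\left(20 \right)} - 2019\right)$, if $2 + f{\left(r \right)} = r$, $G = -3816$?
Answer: $7211604$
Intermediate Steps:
$f{\left(r \right)} = -2 + r$
$\left(G + 212\right) \left(f{\left(20 \right)} - 2019\right) = \left(-3816 + 212\right) \left(\left(-2 + 20\right) - 2019\right) = - 3604 \left(18 - 2019\right) = \left(-3604\right) \left(-2001\right) = 7211604$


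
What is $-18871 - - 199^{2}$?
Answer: $20730$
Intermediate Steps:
$-18871 - - 199^{2} = -18871 - \left(-1\right) 39601 = -18871 - -39601 = -18871 + 39601 = 20730$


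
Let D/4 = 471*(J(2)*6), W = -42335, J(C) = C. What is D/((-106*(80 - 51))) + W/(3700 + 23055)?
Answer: -73501483/8224487 ≈ -8.9369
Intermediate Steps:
D = 22608 (D = 4*(471*(2*6)) = 4*(471*12) = 4*5652 = 22608)
D/((-106*(80 - 51))) + W/(3700 + 23055) = 22608/((-106*(80 - 51))) - 42335/(3700 + 23055) = 22608/((-106*29)) - 42335/26755 = 22608/(-3074) - 42335*1/26755 = 22608*(-1/3074) - 8467/5351 = -11304/1537 - 8467/5351 = -73501483/8224487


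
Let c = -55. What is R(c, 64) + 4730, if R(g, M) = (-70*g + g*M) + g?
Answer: 5005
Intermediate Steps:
R(g, M) = -69*g + M*g (R(g, M) = (-70*g + M*g) + g = -69*g + M*g)
R(c, 64) + 4730 = -55*(-69 + 64) + 4730 = -55*(-5) + 4730 = 275 + 4730 = 5005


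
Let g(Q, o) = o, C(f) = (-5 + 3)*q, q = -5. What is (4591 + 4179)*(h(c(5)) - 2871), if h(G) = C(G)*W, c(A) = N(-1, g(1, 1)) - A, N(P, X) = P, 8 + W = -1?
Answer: -25967970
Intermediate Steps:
W = -9 (W = -8 - 1 = -9)
C(f) = 10 (C(f) = (-5 + 3)*(-5) = -2*(-5) = 10)
c(A) = -1 - A
h(G) = -90 (h(G) = 10*(-9) = -90)
(4591 + 4179)*(h(c(5)) - 2871) = (4591 + 4179)*(-90 - 2871) = 8770*(-2961) = -25967970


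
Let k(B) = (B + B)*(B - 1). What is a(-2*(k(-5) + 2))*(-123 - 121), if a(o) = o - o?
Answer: 0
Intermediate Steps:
k(B) = 2*B*(-1 + B) (k(B) = (2*B)*(-1 + B) = 2*B*(-1 + B))
a(o) = 0
a(-2*(k(-5) + 2))*(-123 - 121) = 0*(-123 - 121) = 0*(-244) = 0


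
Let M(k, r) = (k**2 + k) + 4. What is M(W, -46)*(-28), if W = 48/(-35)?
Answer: -22096/175 ≈ -126.26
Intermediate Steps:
W = -48/35 (W = 48*(-1/35) = -48/35 ≈ -1.3714)
M(k, r) = 4 + k + k**2 (M(k, r) = (k + k**2) + 4 = 4 + k + k**2)
M(W, -46)*(-28) = (4 - 48/35 + (-48/35)**2)*(-28) = (4 - 48/35 + 2304/1225)*(-28) = (5524/1225)*(-28) = -22096/175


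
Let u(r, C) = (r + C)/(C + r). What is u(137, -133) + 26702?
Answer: 26703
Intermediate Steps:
u(r, C) = 1 (u(r, C) = (C + r)/(C + r) = 1)
u(137, -133) + 26702 = 1 + 26702 = 26703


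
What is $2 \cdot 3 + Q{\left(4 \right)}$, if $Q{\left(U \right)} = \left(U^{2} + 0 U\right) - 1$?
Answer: $21$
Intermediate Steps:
$Q{\left(U \right)} = -1 + U^{2}$ ($Q{\left(U \right)} = \left(U^{2} + 0\right) - 1 = U^{2} - 1 = -1 + U^{2}$)
$2 \cdot 3 + Q{\left(4 \right)} = 2 \cdot 3 - \left(1 - 4^{2}\right) = 6 + \left(-1 + 16\right) = 6 + 15 = 21$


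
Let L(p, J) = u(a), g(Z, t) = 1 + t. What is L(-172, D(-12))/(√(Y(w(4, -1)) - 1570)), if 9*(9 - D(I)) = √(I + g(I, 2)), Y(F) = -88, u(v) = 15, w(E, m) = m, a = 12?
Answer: -15*I*√1658/1658 ≈ -0.36838*I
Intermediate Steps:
D(I) = 9 - √(3 + I)/9 (D(I) = 9 - √(I + (1 + 2))/9 = 9 - √(I + 3)/9 = 9 - √(3 + I)/9)
L(p, J) = 15
L(-172, D(-12))/(√(Y(w(4, -1)) - 1570)) = 15/(√(-88 - 1570)) = 15/(√(-1658)) = 15/((I*√1658)) = 15*(-I*√1658/1658) = -15*I*√1658/1658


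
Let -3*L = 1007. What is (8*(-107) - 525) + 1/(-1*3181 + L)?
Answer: -14569553/10550 ≈ -1381.0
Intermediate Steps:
L = -1007/3 (L = -⅓*1007 = -1007/3 ≈ -335.67)
(8*(-107) - 525) + 1/(-1*3181 + L) = (8*(-107) - 525) + 1/(-1*3181 - 1007/3) = (-856 - 525) + 1/(-3181 - 1007/3) = -1381 + 1/(-10550/3) = -1381 - 3/10550 = -14569553/10550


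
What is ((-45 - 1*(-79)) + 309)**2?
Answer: 117649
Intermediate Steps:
((-45 - 1*(-79)) + 309)**2 = ((-45 + 79) + 309)**2 = (34 + 309)**2 = 343**2 = 117649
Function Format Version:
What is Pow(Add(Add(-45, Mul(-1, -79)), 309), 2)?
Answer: 117649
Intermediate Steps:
Pow(Add(Add(-45, Mul(-1, -79)), 309), 2) = Pow(Add(Add(-45, 79), 309), 2) = Pow(Add(34, 309), 2) = Pow(343, 2) = 117649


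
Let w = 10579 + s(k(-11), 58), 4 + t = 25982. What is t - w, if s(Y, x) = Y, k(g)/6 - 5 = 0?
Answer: 15369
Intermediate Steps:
t = 25978 (t = -4 + 25982 = 25978)
k(g) = 30 (k(g) = 30 + 6*0 = 30 + 0 = 30)
w = 10609 (w = 10579 + 30 = 10609)
t - w = 25978 - 1*10609 = 25978 - 10609 = 15369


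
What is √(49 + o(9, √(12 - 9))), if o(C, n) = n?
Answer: √(49 + √3) ≈ 7.1226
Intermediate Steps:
√(49 + o(9, √(12 - 9))) = √(49 + √(12 - 9)) = √(49 + √3)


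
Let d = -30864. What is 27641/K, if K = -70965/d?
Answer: 284370608/23655 ≈ 12022.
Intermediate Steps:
K = 23655/10288 (K = -70965/(-30864) = -70965*(-1/30864) = 23655/10288 ≈ 2.2993)
27641/K = 27641/(23655/10288) = 27641*(10288/23655) = 284370608/23655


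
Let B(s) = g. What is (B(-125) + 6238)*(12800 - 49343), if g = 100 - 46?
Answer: -229928556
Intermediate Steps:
g = 54
B(s) = 54
(B(-125) + 6238)*(12800 - 49343) = (54 + 6238)*(12800 - 49343) = 6292*(-36543) = -229928556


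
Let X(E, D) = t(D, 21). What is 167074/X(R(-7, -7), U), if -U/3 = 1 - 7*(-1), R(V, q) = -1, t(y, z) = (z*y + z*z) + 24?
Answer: -167074/39 ≈ -4283.9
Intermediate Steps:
t(y, z) = 24 + z**2 + y*z (t(y, z) = (y*z + z**2) + 24 = (z**2 + y*z) + 24 = 24 + z**2 + y*z)
U = -24 (U = -3*(1 - 7*(-1)) = -3*(1 + 7) = -3*8 = -24)
X(E, D) = 465 + 21*D (X(E, D) = 24 + 21**2 + D*21 = 24 + 441 + 21*D = 465 + 21*D)
167074/X(R(-7, -7), U) = 167074/(465 + 21*(-24)) = 167074/(465 - 504) = 167074/(-39) = 167074*(-1/39) = -167074/39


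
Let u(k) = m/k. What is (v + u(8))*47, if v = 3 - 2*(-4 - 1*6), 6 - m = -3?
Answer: 9071/8 ≈ 1133.9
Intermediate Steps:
m = 9 (m = 6 - 1*(-3) = 6 + 3 = 9)
u(k) = 9/k
v = 23 (v = 3 - 2*(-4 - 6) = 3 - 2*(-10) = 3 + 20 = 23)
(v + u(8))*47 = (23 + 9/8)*47 = (193/8)*47 = 9071/8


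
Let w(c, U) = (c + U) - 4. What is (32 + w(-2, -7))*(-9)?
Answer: -171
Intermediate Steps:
w(c, U) = -4 + U + c (w(c, U) = (U + c) - 4 = -4 + U + c)
(32 + w(-2, -7))*(-9) = (32 + (-4 - 7 - 2))*(-9) = (32 - 13)*(-9) = 19*(-9) = -171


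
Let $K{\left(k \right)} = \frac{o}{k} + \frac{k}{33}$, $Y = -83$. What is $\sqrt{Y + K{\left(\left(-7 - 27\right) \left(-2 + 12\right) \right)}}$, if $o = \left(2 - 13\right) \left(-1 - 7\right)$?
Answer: $\frac{i \sqrt{736147005}}{2805} \approx 9.6727 i$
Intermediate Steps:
$o = 88$ ($o = \left(-11\right) \left(-8\right) = 88$)
$K{\left(k \right)} = \frac{88}{k} + \frac{k}{33}$
$\sqrt{Y + K{\left(\left(-7 - 27\right) \left(-2 + 12\right) \right)}} = \sqrt{-83 + \left(\frac{88}{\left(-7 - 27\right) \left(-2 + 12\right)} + \frac{\left(-7 - 27\right) \left(-2 + 12\right)}{33}\right)} = \sqrt{-83 + \left(\frac{88}{\left(-34\right) 10} + \frac{\left(-34\right) 10}{33}\right)} = \sqrt{-83 + \left(\frac{88}{-340} + \frac{1}{33} \left(-340\right)\right)} = \sqrt{-83 + \left(88 \left(- \frac{1}{340}\right) - \frac{340}{33}\right)} = \sqrt{-83 - \frac{29626}{2805}} = \sqrt{- \frac{262441}{2805}} = \frac{i \sqrt{736147005}}{2805}$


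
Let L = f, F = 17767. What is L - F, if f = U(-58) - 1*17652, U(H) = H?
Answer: -35477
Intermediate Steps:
f = -17710 (f = -58 - 1*17652 = -58 - 17652 = -17710)
L = -17710
L - F = -17710 - 1*17767 = -17710 - 17767 = -35477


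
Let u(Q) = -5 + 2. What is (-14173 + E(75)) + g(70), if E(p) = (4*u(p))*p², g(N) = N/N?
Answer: -81672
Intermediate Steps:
u(Q) = -3
g(N) = 1
E(p) = -12*p² (E(p) = (4*(-3))*p² = -12*p²)
(-14173 + E(75)) + g(70) = (-14173 - 12*75²) + 1 = (-14173 - 12*5625) + 1 = (-14173 - 67500) + 1 = -81673 + 1 = -81672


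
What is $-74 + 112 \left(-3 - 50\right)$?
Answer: $-6010$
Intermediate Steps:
$-74 + 112 \left(-3 - 50\right) = -74 + 112 \left(-53\right) = -74 - 5936 = -6010$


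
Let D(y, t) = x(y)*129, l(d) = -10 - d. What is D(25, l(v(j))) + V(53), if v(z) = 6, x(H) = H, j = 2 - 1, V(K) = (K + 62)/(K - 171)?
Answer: 380435/118 ≈ 3224.0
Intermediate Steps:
V(K) = (62 + K)/(-171 + K)
j = 1
D(y, t) = 129*y (D(y, t) = y*129 = 129*y)
D(25, l(v(j))) + V(53) = 129*25 + (62 + 53)/(-171 + 53) = 3225 + 115/(-118) = 3225 - 1/118*115 = 3225 - 115/118 = 380435/118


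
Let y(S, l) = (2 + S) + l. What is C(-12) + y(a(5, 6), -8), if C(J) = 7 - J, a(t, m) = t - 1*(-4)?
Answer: 22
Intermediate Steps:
a(t, m) = 4 + t (a(t, m) = t + 4 = 4 + t)
y(S, l) = 2 + S + l
C(-12) + y(a(5, 6), -8) = (7 - 1*(-12)) + (2 + (4 + 5) - 8) = (7 + 12) + (2 + 9 - 8) = 19 + 3 = 22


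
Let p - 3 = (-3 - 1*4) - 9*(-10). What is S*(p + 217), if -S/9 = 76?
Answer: -207252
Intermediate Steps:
S = -684 (S = -9*76 = -684)
p = 86 (p = 3 + ((-3 - 1*4) - 9*(-10)) = 3 + ((-3 - 4) + 90) = 3 + (-7 + 90) = 3 + 83 = 86)
S*(p + 217) = -684*(86 + 217) = -684*303 = -207252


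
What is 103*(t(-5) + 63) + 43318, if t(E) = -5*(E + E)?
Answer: 54957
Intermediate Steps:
t(E) = -10*E
103*(t(-5) + 63) + 43318 = 103*(-10*(-5) + 63) + 43318 = 103*(50 + 63) + 43318 = 103*113 + 43318 = 11639 + 43318 = 54957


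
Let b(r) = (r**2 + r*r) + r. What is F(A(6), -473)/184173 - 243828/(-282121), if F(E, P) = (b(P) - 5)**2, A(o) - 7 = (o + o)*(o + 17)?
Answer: 56365315584902644/51959070933 ≈ 1.0848e+6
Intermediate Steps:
b(r) = r + 2*r**2 (b(r) = (r**2 + r**2) + r = 2*r**2 + r = r + 2*r**2)
A(o) = 7 + 2*o*(17 + o) (A(o) = 7 + (o + o)*(o + 17) = 7 + (2*o)*(17 + o) = 7 + 2*o*(17 + o))
F(E, P) = (-5 + P*(1 + 2*P))**2 (F(E, P) = (P*(1 + 2*P) - 5)**2 = (-5 + P*(1 + 2*P))**2)
F(A(6), -473)/184173 - 243828/(-282121) = (-5 - 473*(1 + 2*(-473)))**2/184173 - 243828/(-282121) = (-5 - 473*(1 - 946))**2*(1/184173) - 243828*(-1/282121) = (-5 - 473*(-945))**2*(1/184173) + 243828/282121 = (-5 + 446985)**2*(1/184173) + 243828/282121 = 446980**2*(1/184173) + 243828/282121 = 199791120400*(1/184173) + 243828/282121 = 199791120400/184173 + 243828/282121 = 56365315584902644/51959070933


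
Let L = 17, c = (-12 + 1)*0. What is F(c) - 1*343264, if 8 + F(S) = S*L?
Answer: -343272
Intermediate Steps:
c = 0 (c = -11*0 = 0)
F(S) = -8 + 17*S (F(S) = -8 + S*17 = -8 + 17*S)
F(c) - 1*343264 = (-8 + 17*0) - 1*343264 = (-8 + 0) - 343264 = -8 - 343264 = -343272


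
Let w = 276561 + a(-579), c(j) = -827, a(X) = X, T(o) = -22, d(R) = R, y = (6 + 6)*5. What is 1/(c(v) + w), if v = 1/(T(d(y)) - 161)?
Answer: 1/275155 ≈ 3.6343e-6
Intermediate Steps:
y = 60 (y = 12*5 = 60)
v = -1/183 (v = 1/(-22 - 161) = 1/(-183) = -1/183 ≈ -0.0054645)
w = 275982 (w = 276561 - 579 = 275982)
1/(c(v) + w) = 1/(-827 + 275982) = 1/275155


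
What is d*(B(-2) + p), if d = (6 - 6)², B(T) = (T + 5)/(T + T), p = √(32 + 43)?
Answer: 0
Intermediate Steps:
p = 5*√3 (p = √75 = 5*√3 ≈ 8.6602)
B(T) = (5 + T)/(2*T) (B(T) = (5 + T)/((2*T)) = (5 + T)*(1/(2*T)) = (5 + T)/(2*T))
d = 0 (d = 0² = 0)
d*(B(-2) + p) = 0*((½)*(5 - 2)/(-2) + 5*√3) = 0*((½)*(-½)*3 + 5*√3) = 0*(-¾ + 5*√3) = 0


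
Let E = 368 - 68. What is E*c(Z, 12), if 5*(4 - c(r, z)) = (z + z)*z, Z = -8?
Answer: -16080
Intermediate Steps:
c(r, z) = 4 - 2*z**2/5 (c(r, z) = 4 - (z + z)*z/5 = 4 - 2*z*z/5 = 4 - 2*z**2/5)
E = 300
E*c(Z, 12) = 300*(4 - 2/5*12**2) = 300*(4 - 2/5*144) = 300*(4 - 288/5) = 300*(-268/5) = -16080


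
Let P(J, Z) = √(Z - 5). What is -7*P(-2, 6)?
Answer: -7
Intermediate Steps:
P(J, Z) = √(-5 + Z)
-7*P(-2, 6) = -7*√(-5 + 6) = -7*√1 = -7*1 = -7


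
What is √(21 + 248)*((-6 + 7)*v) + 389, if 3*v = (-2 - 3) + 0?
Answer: 389 - 5*√269/3 ≈ 361.66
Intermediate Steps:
v = -5/3 (v = ((-2 - 3) + 0)/3 = (-5 + 0)/3 = (⅓)*(-5) = -5/3 ≈ -1.6667)
√(21 + 248)*((-6 + 7)*v) + 389 = √(21 + 248)*((-6 + 7)*(-5/3)) + 389 = √269*(1*(-5/3)) + 389 = √269*(-5/3) + 389 = -5*√269/3 + 389 = 389 - 5*√269/3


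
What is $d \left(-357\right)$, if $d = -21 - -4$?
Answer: $6069$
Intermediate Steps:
$d = -17$ ($d = -21 + 4 = -17$)
$d \left(-357\right) = \left(-17\right) \left(-357\right) = 6069$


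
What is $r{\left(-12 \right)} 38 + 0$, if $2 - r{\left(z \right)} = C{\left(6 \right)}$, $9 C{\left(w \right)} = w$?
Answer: $\frac{152}{3} \approx 50.667$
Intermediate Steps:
$C{\left(w \right)} = \frac{w}{9}$
$r{\left(z \right)} = \frac{4}{3}$ ($r{\left(z \right)} = 2 - \frac{1}{9} \cdot 6 = 2 - \frac{2}{3} = \frac{4}{3}$)
$r{\left(-12 \right)} 38 + 0 = \frac{4}{3} \cdot 38 + 0 = \frac{152}{3} + 0 = \frac{152}{3}$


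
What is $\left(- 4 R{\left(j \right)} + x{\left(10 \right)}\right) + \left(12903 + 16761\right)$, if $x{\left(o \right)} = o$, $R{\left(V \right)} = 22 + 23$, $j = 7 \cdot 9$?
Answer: $29494$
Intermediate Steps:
$j = 63$
$R{\left(V \right)} = 45$
$\left(- 4 R{\left(j \right)} + x{\left(10 \right)}\right) + \left(12903 + 16761\right) = \left(\left(-4\right) 45 + 10\right) + \left(12903 + 16761\right) = \left(-180 + 10\right) + 29664 = -170 + 29664 = 29494$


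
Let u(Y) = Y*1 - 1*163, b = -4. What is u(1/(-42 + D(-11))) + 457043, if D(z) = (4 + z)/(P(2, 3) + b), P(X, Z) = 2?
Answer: 35179758/77 ≈ 4.5688e+5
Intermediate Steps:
D(z) = -2 - z/2 (D(z) = (4 + z)/(2 - 4) = (4 + z)/(-2) = (4 + z)*(-1/2) = -2 - z/2)
u(Y) = -163 + Y (u(Y) = Y - 163 = -163 + Y)
u(1/(-42 + D(-11))) + 457043 = (-163 + 1/(-42 + (-2 - 1/2*(-11)))) + 457043 = (-163 + 1/(-42 + (-2 + 11/2))) + 457043 = (-163 + 1/(-42 + 7/2)) + 457043 = (-163 + 1/(-77/2)) + 457043 = (-163 - 2/77) + 457043 = -12553/77 + 457043 = 35179758/77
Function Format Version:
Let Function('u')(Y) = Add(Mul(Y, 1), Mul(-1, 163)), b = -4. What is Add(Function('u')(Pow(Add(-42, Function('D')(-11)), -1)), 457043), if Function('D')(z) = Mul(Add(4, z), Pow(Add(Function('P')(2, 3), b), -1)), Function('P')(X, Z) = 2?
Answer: Rational(35179758, 77) ≈ 4.5688e+5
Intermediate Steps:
Function('D')(z) = Add(-2, Mul(Rational(-1, 2), z)) (Function('D')(z) = Mul(Add(4, z), Pow(Add(2, -4), -1)) = Mul(Add(4, z), Pow(-2, -1)) = Mul(Add(4, z), Rational(-1, 2)) = Add(-2, Mul(Rational(-1, 2), z)))
Function('u')(Y) = Add(-163, Y) (Function('u')(Y) = Add(Y, -163) = Add(-163, Y))
Add(Function('u')(Pow(Add(-42, Function('D')(-11)), -1)), 457043) = Add(Add(-163, Pow(Add(-42, Add(-2, Mul(Rational(-1, 2), -11))), -1)), 457043) = Add(Add(-163, Pow(Add(-42, Add(-2, Rational(11, 2))), -1)), 457043) = Add(Add(-163, Pow(Add(-42, Rational(7, 2)), -1)), 457043) = Add(Add(-163, Pow(Rational(-77, 2), -1)), 457043) = Add(Add(-163, Rational(-2, 77)), 457043) = Add(Rational(-12553, 77), 457043) = Rational(35179758, 77)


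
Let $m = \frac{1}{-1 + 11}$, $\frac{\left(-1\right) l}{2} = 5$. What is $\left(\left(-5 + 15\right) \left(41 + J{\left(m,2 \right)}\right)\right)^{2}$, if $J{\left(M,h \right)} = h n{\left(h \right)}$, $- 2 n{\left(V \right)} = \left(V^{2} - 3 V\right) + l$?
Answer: $280900$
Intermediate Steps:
$l = -10$ ($l = \left(-2\right) 5 = -10$)
$m = \frac{1}{10} \approx 0.1$
$n{\left(V \right)} = 5 - \frac{V^{2}}{2} + \frac{3 V}{2}$ ($n{\left(V \right)} = - \frac{\left(V^{2} - 3 V\right) - 10}{2} = - \frac{-10 + V^{2} - 3 V}{2} = 5 - \frac{V^{2}}{2} + \frac{3 V}{2}$)
$J{\left(M,h \right)} = h \left(5 - \frac{h^{2}}{2} + \frac{3 h}{2}\right)$
$\left(\left(-5 + 15\right) \left(41 + J{\left(m,2 \right)}\right)\right)^{2} = \left(\left(-5 + 15\right) \left(41 + \frac{1}{2} \cdot 2 \left(10 - 2^{2} + 3 \cdot 2\right)\right)\right)^{2} = \left(10 \left(41 + \frac{1}{2} \cdot 2 \left(10 - 4 + 6\right)\right)\right)^{2} = \left(10 \left(41 + \frac{1}{2} \cdot 2 \cdot 12\right)\right)^{2} = \left(10 \left(41 + 12\right)\right)^{2} = \left(10 \cdot 53\right)^{2} = 530^{2} = 280900$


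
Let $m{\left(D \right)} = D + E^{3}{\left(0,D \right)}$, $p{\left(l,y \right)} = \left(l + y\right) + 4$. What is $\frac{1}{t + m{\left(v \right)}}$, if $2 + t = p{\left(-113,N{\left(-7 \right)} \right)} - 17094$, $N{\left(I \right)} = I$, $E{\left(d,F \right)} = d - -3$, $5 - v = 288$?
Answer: $- \frac{1}{17468} \approx -5.7248 \cdot 10^{-5}$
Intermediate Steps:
$v = -283$ ($v = 5 - 288 = -283$)
$E{\left(d,F \right)} = 3 + d$ ($E{\left(d,F \right)} = d + 3 = 3 + d$)
$p{\left(l,y \right)} = 4 + l + y$
$m{\left(D \right)} = 27 + D$ ($m{\left(D \right)} = D + \left(3 + 0\right)^{3} = D + 3^{3} = D + 27 = 27 + D$)
$t = -17212$ ($t = -2 - 17210 = -17212$)
$\frac{1}{t + m{\left(v \right)}} = \frac{1}{-17212 + \left(27 - 283\right)} = \frac{1}{-17212 - 256} = \frac{1}{-17468} = - \frac{1}{17468}$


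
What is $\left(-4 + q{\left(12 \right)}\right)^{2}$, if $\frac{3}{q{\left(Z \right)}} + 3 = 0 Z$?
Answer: $25$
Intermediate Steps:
$q{\left(Z \right)} = -1$ ($q{\left(Z \right)} = \frac{3}{-3 + 0 Z} = \frac{3}{-3 + 0} = \frac{3}{-3} = 3 \left(- \frac{1}{3}\right) = -1$)
$\left(-4 + q{\left(12 \right)}\right)^{2} = \left(-4 - 1\right)^{2} = \left(-5\right)^{2} = 25$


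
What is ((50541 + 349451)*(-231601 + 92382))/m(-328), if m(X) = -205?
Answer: 55686486248/205 ≈ 2.7164e+8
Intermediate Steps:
((50541 + 349451)*(-231601 + 92382))/m(-328) = ((50541 + 349451)*(-231601 + 92382))/(-205) = (399992*(-139219))*(-1/205) = -55686486248*(-1/205) = 55686486248/205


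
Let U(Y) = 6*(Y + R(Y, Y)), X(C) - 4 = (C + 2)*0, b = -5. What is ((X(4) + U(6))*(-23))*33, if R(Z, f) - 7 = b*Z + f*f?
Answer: -89562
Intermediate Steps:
R(Z, f) = 7 + f² - 5*Z (R(Z, f) = 7 + (-5*Z + f*f) = 7 + (-5*Z + f²) = 7 + (f² - 5*Z) = 7 + f² - 5*Z)
X(C) = 4 (X(C) = 4 + (C + 2)*0 = 4 + (2 + C)*0 = 4 + 0 = 4)
U(Y) = 42 - 24*Y + 6*Y² (U(Y) = 6*(Y + (7 + Y² - 5*Y)) = 6*(7 + Y² - 4*Y) = 42 - 24*Y + 6*Y²)
((X(4) + U(6))*(-23))*33 = ((4 + (42 - 24*6 + 6*6²))*(-23))*33 = ((4 + (42 - 144 + 6*36))*(-23))*33 = ((4 + (42 - 144 + 216))*(-23))*33 = ((4 + 114)*(-23))*33 = (118*(-23))*33 = -2714*33 = -89562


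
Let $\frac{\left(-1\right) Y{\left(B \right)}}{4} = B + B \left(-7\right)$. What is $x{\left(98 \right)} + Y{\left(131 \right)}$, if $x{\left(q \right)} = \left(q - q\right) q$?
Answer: $3144$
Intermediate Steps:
$x{\left(q \right)} = 0$ ($x{\left(q \right)} = 0 q = 0$)
$Y{\left(B \right)} = 24 B$ ($Y{\left(B \right)} = - 4 \left(B + B \left(-7\right)\right) = - 4 \left(B - 7 B\right) = - 4 \left(- 6 B\right) = 24 B$)
$x{\left(98 \right)} + Y{\left(131 \right)} = 0 + 24 \cdot 131 = 0 + 3144 = 3144$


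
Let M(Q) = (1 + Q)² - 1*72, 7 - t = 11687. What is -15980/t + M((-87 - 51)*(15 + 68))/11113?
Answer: 76612823295/6489992 ≈ 11805.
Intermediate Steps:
t = -11680 (t = 7 - 1*11687 = 7 - 11687 = -11680)
M(Q) = -72 + (1 + Q)² (M(Q) = (1 + Q)² - 72 = -72 + (1 + Q)²)
-15980/t + M((-87 - 51)*(15 + 68))/11113 = -15980/(-11680) + (-72 + (1 + (-87 - 51)*(15 + 68))²)/11113 = -15980*(-1/11680) + (-72 + (1 - 138*83)²)*(1/11113) = 799/584 + (-72 + (1 - 11454)²)*(1/11113) = 799/584 + (-72 + (-11453)²)*(1/11113) = 799/584 + (-72 + 131171209)*(1/11113) = 799/584 + 131171137*(1/11113) = 799/584 + 131171137/11113 = 76612823295/6489992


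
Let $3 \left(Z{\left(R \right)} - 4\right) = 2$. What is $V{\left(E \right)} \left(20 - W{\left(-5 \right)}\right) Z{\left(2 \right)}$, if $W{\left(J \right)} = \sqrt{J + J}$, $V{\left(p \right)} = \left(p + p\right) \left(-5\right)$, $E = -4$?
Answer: $\frac{11200}{3} - \frac{560 i \sqrt{10}}{3} \approx 3733.3 - 590.29 i$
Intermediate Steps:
$Z{\left(R \right)} = \frac{14}{3}$ ($Z{\left(R \right)} = 4 + \frac{1}{3} \cdot 2 = 4 + \frac{2}{3} = \frac{14}{3}$)
$V{\left(p \right)} = - 10 p$ ($V{\left(p \right)} = 2 p \left(-5\right) = - 10 p$)
$W{\left(J \right)} = \sqrt{2} \sqrt{J}$ ($W{\left(J \right)} = \sqrt{2 J} = \sqrt{2} \sqrt{J}$)
$V{\left(E \right)} \left(20 - W{\left(-5 \right)}\right) Z{\left(2 \right)} = \left(-10\right) \left(-4\right) \left(20 - \sqrt{2} \sqrt{-5}\right) \frac{14}{3} = 40 \left(20 - \sqrt{2} i \sqrt{5}\right) \frac{14}{3} = 40 \left(20 - i \sqrt{10}\right) \frac{14}{3} = \left(800 - 40 i \sqrt{10}\right) \frac{14}{3} = \frac{11200}{3} - \frac{560 i \sqrt{10}}{3}$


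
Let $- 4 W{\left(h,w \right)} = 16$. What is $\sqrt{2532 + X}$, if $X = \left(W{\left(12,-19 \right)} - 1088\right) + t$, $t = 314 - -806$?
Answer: $16 \sqrt{10} \approx 50.596$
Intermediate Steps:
$t = 1120$ ($t = 314 + 806 = 1120$)
$W{\left(h,w \right)} = -4$ ($W{\left(h,w \right)} = \left(- \frac{1}{4}\right) 16 = -4$)
$X = 28$ ($X = \left(-4 - 1088\right) + 1120 = -1092 + 1120 = 28$)
$\sqrt{2532 + X} = \sqrt{2532 + 28} = \sqrt{2560} = 16 \sqrt{10}$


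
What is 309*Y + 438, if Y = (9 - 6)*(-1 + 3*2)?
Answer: 5073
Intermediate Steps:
Y = 15 (Y = 3*(-1 + 6) = 3*5 = 15)
309*Y + 438 = 309*15 + 438 = 4635 + 438 = 5073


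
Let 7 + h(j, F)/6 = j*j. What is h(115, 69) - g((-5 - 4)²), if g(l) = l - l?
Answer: 79308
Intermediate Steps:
g(l) = 0
h(j, F) = -42 + 6*j² (h(j, F) = -42 + 6*(j*j) = -42 + 6*j²)
h(115, 69) - g((-5 - 4)²) = (-42 + 6*115²) - 1*0 = (-42 + 6*13225) + 0 = (-42 + 79350) + 0 = 79308 + 0 = 79308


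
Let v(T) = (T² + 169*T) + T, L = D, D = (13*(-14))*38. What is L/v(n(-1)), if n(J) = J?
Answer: 532/13 ≈ 40.923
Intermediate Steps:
D = -6916 (D = -182*38 = -6916)
L = -6916
v(T) = T² + 170*T
L/v(n(-1)) = -6916*(-1/(170 - 1)) = -6916/((-1*169)) = -6916/(-169) = -6916*(-1/169) = 532/13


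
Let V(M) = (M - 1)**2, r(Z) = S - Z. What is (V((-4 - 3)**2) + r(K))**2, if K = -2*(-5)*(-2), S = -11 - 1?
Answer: 5345344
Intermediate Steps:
S = -12
K = -20 (K = 10*(-2) = -20)
r(Z) = -12 - Z
V(M) = (-1 + M)**2
(V((-4 - 3)**2) + r(K))**2 = ((-1 + (-4 - 3)**2)**2 + (-12 - 1*(-20)))**2 = ((-1 + (-7)**2)**2 + (-12 + 20))**2 = ((-1 + 49)**2 + 8)**2 = (48**2 + 8)**2 = (2304 + 8)**2 = 2312**2 = 5345344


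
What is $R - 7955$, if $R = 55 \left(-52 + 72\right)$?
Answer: $-6855$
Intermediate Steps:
$R = 1100$ ($R = 55 \cdot 20 = 1100$)
$R - 7955 = 1100 - 7955 = -6855$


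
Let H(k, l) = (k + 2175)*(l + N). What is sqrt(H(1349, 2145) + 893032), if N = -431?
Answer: 12*sqrt(48147) ≈ 2633.1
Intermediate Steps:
H(k, l) = (-431 + l)*(2175 + k) (H(k, l) = (k + 2175)*(l - 431) = (2175 + k)*(-431 + l) = (-431 + l)*(2175 + k))
sqrt(H(1349, 2145) + 893032) = sqrt((-937425 - 431*1349 + 2175*2145 + 1349*2145) + 893032) = sqrt((-937425 - 581419 + 4665375 + 2893605) + 893032) = sqrt(6040136 + 893032) = sqrt(6933168) = 12*sqrt(48147)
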